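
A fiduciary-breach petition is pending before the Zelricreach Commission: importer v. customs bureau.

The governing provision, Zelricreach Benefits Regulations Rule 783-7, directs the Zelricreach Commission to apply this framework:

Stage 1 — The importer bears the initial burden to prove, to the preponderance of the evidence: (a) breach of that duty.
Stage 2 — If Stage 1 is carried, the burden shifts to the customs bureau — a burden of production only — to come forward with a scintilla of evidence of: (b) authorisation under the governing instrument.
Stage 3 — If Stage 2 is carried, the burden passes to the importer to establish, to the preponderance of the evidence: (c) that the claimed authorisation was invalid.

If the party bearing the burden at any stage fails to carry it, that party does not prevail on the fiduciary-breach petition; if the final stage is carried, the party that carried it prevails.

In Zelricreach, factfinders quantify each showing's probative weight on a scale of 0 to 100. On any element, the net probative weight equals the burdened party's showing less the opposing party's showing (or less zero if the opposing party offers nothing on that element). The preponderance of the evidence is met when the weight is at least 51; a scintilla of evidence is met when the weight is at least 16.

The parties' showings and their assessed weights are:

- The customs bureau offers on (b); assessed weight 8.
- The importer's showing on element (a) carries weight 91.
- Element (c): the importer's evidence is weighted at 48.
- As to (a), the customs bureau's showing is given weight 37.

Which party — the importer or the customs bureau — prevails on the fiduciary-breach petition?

Stage 1 (importer, the preponderance of the evidence, weight is at least 51): (a) net 91−37=54 ≥ 51 — meets.
  All elements met. The burden passes to the customs bureau.
Stage 2 (customs bureau, a scintilla of evidence, weight is at least 16): (b) 8 < 16 — fails.
  Not every element is met, so the customs bureau fails to carry Stage 2.
The analysis ends at Stage 2; the importer prevails.

importer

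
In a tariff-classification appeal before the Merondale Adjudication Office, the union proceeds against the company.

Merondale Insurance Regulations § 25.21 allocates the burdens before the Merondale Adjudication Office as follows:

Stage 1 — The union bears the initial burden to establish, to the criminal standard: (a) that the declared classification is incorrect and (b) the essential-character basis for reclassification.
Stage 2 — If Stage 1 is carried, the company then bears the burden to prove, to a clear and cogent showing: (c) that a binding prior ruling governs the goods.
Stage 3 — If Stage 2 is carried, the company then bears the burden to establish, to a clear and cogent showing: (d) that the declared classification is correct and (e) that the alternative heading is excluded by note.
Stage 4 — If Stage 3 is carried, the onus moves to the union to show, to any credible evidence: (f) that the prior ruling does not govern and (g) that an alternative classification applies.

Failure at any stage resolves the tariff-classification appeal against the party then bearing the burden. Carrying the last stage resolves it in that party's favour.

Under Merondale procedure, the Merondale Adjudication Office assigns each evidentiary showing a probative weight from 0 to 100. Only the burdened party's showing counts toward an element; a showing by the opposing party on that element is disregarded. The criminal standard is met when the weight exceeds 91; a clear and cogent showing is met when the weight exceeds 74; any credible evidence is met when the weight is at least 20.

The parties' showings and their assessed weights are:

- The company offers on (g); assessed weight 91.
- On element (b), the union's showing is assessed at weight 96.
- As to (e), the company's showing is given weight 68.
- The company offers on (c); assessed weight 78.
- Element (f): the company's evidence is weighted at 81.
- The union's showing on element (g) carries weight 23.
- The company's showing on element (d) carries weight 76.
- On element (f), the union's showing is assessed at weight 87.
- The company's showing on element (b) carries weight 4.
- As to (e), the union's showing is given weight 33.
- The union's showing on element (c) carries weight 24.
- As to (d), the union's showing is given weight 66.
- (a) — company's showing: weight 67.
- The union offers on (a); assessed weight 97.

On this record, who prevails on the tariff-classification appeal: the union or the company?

union

At Stage 1 the union must meet the criminal standard (weight exceeds 91): on (a) the weight is 97 (the company's 67 is given no effect), which does exceed 91, so (a) meets the standard; on (b) the weight is 96 (the company's 4 is given no effect), which does exceed 91, so (b) meets the standard.
  The union carries Stage 1; the company now bears the burden.
At Stage 2 the company must meet a clear and cogent showing (weight exceeds 74): on (c) the weight is 78 (the union's 24 is given no effect), > 74, so (c) meets the standard.
  All elements met. The company retains the burden for Stage 3.
At Stage 3 the company must meet a clear and cogent showing (weight exceeds 74): on (d) the weight is 76 (the union's 66 is given no effect), > 74, so (d) meets the standard; on (e) the weight is 68 (the union's 33 is given no effect), ≤ 74, so (e) does not meet the standard.
  Stage 3 not carried; the company fails its burden.
So the union prevails.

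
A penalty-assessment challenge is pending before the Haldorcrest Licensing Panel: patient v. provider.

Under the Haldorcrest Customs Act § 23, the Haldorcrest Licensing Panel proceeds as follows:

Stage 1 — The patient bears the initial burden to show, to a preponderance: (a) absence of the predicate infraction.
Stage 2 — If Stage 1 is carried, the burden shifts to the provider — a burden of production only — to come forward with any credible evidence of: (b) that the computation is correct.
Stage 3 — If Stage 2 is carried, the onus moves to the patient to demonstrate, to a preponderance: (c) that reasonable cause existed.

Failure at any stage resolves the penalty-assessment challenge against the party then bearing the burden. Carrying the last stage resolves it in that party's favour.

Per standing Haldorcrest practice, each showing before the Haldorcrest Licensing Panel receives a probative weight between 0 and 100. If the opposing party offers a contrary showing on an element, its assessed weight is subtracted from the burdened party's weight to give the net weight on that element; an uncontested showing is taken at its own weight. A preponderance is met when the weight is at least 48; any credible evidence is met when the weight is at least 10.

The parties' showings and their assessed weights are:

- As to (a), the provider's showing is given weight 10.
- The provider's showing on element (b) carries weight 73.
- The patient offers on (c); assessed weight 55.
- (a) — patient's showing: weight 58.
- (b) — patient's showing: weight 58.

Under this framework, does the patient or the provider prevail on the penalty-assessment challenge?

Stage 1 (patient, a preponderance, weight is at least 48): (a) net 58−10=48 ≥ 48 — meets.
  Stage 1 carried; the burden shifts to the provider.
Stage 2 (provider, any credible evidence, weight is at least 10): (b) net 73−58=15 ≥ 10 — meets.
  Stage 2 is satisfied; the onus moves to the patient.
Stage 3 (patient, a preponderance, weight is at least 48): (c) 55 ≥ 48 — meets.
  All elements met at the final stage.
Every stage carried; the patient prevails.

patient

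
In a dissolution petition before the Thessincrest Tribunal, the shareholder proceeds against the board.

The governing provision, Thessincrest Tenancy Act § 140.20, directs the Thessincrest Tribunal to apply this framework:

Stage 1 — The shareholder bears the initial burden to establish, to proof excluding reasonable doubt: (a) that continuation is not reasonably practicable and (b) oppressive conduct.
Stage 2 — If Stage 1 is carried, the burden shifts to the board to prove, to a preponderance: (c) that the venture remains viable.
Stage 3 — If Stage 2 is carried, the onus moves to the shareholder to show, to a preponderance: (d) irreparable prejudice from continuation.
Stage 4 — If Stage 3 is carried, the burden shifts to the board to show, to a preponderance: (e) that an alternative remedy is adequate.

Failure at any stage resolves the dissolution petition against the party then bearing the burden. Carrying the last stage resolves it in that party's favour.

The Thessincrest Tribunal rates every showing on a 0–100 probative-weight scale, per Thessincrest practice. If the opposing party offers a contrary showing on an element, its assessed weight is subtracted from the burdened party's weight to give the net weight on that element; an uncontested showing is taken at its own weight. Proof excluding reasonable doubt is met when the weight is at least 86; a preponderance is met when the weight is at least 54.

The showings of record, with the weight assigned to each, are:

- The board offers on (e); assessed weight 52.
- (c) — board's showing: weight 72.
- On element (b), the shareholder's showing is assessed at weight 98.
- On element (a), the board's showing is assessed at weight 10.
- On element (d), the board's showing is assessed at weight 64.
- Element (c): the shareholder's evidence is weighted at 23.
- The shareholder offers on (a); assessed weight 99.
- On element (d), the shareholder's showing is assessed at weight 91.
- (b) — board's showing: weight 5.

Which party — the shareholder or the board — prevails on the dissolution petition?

shareholder

At Stage 1 the shareholder must meet proof excluding reasonable doubt (weight is at least 86): on (a) the weight is 99 less the opposing 10 gives net 89, ≥ 86, so (a) meets the standard; on (b) the weight is 98 less the opposing 5 gives net 93, ≥ 86, so (b) meets the standard.
  All elements met. The burden passes to the board.
At Stage 2 the board must meet a preponderance (weight is at least 54): on (c) the weight is 72 less the opposing 23 gives net 49, < 54, so (c) does not meet the standard.
  Stage 2 not carried; the board fails its burden.
The shareholder prevails.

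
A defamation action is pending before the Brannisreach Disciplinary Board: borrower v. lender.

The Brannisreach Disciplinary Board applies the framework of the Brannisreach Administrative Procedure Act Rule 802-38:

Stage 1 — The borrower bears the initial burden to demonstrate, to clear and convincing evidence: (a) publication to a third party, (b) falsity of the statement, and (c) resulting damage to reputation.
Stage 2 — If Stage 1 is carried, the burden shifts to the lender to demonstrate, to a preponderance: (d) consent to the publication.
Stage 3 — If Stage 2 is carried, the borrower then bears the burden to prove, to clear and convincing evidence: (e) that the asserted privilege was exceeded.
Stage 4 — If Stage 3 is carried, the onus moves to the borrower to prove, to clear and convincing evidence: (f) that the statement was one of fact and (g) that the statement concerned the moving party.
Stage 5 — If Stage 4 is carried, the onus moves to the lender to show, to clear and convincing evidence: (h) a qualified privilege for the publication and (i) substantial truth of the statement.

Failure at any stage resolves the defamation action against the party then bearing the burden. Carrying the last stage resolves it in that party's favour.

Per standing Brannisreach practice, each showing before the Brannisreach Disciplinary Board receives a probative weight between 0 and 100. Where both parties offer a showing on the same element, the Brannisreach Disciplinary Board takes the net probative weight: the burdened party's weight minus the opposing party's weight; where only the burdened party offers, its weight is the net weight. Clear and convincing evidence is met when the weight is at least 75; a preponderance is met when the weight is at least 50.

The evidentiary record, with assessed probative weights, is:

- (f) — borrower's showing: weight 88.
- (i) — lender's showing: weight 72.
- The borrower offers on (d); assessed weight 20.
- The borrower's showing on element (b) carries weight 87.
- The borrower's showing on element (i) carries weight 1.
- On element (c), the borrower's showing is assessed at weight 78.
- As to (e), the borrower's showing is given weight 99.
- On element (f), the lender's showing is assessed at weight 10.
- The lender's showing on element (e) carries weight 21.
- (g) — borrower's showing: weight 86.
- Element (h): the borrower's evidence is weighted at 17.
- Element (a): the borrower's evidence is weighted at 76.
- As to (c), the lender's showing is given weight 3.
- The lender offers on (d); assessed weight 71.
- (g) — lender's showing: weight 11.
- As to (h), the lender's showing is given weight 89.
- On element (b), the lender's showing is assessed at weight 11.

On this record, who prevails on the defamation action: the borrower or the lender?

borrower

Stage 1 (borrower, clear and convincing evidence, weight is at least 75): (a) 76 ≥ 75 — meets; (b) net 87−11=76 ≥ 75 — meets; (c) net 78−3=75 ≥ 75 — meets.
  Stage 1 is satisfied; the onus moves to the lender.
Stage 2 (lender, a preponderance, weight is at least 50): (d) net 71−20=51 ≥ 50 — meets.
  The lender carries Stage 2; the borrower now bears the burden.
Stage 3 (borrower, clear and convincing evidence, weight is at least 75): (e) net 99−21=78 ≥ 75 — meets.
  Stage 3 carried; the burden remains with the borrower.
Stage 4 (borrower, clear and convincing evidence, weight is at least 75): (f) net 88−10=78 ≥ 75 — meets; (g) net 86−11=75 ≥ 75 — meets.
  Stage 4 is satisfied; the onus moves to the lender.
Stage 5 (lender, clear and convincing evidence, weight is at least 75): (h) net 89−17=72 < 75 — fails; (i) net 72−1=71 < 75 — fails.
  The lender does not carry Stage 5.
The analysis ends at Stage 5; the borrower prevails.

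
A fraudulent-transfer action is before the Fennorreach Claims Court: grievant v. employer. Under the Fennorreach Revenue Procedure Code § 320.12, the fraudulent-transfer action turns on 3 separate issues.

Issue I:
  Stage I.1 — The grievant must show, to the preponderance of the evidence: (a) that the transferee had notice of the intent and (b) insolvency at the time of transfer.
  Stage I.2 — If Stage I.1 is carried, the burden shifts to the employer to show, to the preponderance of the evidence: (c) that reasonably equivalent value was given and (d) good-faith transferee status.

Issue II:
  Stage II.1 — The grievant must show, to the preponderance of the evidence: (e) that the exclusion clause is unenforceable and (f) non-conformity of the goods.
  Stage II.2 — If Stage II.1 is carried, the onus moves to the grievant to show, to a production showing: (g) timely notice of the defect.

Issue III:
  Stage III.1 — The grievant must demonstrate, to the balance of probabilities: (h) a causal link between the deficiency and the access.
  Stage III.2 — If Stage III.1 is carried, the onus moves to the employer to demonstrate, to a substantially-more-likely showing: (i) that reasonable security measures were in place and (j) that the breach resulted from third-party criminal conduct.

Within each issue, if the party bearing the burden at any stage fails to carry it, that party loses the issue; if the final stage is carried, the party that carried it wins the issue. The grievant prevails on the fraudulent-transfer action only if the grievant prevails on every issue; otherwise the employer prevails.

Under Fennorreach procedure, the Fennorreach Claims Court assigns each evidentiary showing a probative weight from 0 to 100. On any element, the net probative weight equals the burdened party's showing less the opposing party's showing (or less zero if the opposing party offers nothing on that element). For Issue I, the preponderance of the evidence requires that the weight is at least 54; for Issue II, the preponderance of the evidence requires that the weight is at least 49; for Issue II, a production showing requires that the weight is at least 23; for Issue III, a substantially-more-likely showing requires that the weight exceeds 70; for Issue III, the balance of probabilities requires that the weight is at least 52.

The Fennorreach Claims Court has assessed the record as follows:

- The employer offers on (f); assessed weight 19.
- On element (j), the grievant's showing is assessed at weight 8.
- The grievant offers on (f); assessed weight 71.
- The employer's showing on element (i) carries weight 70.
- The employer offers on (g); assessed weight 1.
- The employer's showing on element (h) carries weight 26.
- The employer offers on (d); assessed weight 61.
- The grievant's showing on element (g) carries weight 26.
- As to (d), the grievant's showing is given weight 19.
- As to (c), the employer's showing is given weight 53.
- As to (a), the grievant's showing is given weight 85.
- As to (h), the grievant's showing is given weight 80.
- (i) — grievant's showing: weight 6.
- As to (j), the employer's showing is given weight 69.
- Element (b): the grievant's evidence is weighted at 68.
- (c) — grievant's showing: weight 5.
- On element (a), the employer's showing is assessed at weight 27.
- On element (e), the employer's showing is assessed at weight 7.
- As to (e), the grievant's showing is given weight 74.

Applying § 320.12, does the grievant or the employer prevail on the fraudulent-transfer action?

grievant

— Issue I —
Stage I.1 — burden on grievant; standard: the preponderance of the evidence (weight is at least 54).
    (a): 85 − 27 = 58 ≥ 54 [met]
    (b): 68 ≥ 54 [met]
  The grievant carries Stage I.1; the employer now bears the burden.
Stage I.2 — burden on employer; standard: the preponderance of the evidence (weight is at least 54).
    (c): 53 − 5 = 48 < 54 [not met]
    (d): 61 − 19 = 42 < 54 [not met]
  The employer does not carry Stage I.2.
The grievant prevails on this issue.
— Issue II —
Stage II.1 — burden on grievant; standard: the preponderance of the evidence (weight is at least 49).
    (e): 74 − 7 = 67 ≥ 49 [met]
    (f): 71 − 19 = 52 ≥ 49 [met]
  All elements met. The grievant retains the burden for Stage II.2.
Stage II.2 — burden on grievant; standard: a production showing (weight is at least 23).
    (g): 26 − 1 = 25 ≥ 23 [met]
  Stage II.2 carried; the final stage is satisfied.
All stages carried — the grievant prevails on this issue.
— Issue III —
Stage III.1 (grievant, the balance of probabilities, weight is at least 52): (h) net 80−26=54 ≥ 52 — meets.
  All elements met. The burden passes to the employer.
Stage III.2 (employer, a substantially-more-likely showing, weight exceeds 70): (i) net 70−6=64 ≤ 70 — fails; (j) net 69−8=61 ≤ 70 — fails.
  Not every element is met, so the employer fails to carry Stage III.2.
So the grievant prevails on this issue.
Per-issue: Issue I → grievant; Issue II → grievant; Issue III → grievant. The grievant must prevail on every issue; overall, the grievant prevails.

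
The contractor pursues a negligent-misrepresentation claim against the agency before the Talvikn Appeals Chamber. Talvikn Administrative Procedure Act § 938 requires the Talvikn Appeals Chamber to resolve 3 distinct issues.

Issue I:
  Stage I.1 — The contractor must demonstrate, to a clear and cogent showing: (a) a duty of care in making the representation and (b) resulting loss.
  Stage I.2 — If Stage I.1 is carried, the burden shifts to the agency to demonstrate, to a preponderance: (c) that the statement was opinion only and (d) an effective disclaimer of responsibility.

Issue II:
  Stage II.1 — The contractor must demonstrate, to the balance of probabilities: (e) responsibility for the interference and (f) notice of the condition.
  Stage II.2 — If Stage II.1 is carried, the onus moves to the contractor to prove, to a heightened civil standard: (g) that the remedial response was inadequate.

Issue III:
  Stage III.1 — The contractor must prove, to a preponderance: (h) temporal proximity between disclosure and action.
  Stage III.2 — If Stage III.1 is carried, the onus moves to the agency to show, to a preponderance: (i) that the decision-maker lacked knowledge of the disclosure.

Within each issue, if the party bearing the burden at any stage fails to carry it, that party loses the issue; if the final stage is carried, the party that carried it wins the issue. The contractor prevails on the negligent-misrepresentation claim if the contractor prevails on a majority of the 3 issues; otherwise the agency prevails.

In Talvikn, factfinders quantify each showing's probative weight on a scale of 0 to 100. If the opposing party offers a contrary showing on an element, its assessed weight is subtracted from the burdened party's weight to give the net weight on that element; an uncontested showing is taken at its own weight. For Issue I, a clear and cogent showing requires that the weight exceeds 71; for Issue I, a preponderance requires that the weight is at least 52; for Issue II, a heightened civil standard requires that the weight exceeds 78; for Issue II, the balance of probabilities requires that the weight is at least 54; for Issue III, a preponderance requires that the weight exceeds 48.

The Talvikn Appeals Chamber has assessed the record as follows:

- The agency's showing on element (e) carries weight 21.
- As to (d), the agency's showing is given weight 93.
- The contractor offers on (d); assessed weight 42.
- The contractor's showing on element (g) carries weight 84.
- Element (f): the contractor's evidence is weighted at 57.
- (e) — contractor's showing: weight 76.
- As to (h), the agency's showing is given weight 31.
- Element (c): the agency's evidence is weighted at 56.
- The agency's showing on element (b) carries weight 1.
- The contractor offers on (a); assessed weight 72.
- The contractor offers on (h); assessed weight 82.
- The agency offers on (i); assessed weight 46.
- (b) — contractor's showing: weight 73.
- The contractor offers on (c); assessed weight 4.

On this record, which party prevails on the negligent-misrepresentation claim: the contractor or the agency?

— Issue I —
At Stage I.1 the contractor must meet a clear and cogent showing (weight exceeds 71): on (a) the weight is 72, > 71, so (a) meets the standard; on (b) the weight is 73 less the opposing 1 gives net 72, which does exceed 71, so (b) meets the standard.
  All elements met. The burden passes to the agency.
At Stage I.2 the agency must meet a preponderance (weight is at least 52): on (c) the weight is 56 less the opposing 4 gives net 52, ≥ 52, so (c) meets the standard; on (d) the weight is 93 less the opposing 42 gives net 51, which does not reach 52, so (d) does not meet the standard.
  The agency does not carry Stage I.2.
The contractor prevails on this issue.
— Issue II —
Stage II.1 — burden on contractor; standard: the balance of probabilities (weight is at least 54).
    (e): 76 − 21 = 55 ≥ 54 [met]
    (f): 57 ≥ 54 [met]
  All elements met. The contractor retains the burden for Stage II.2.
Stage II.2 — burden on contractor; standard: a heightened civil standard (weight exceeds 78).
    (g): 84 > 78 [met]
  All elements met at the final stage.
All stages carried — the contractor prevails on this issue.
— Issue III —
At Stage III.1 the contractor must meet a preponderance (weight exceeds 48): on (h) the weight is 82 less the opposing 31 gives net 51, which does exceed 48, so (h) meets the standard.
  All elements met. The burden passes to the agency.
At Stage III.2 the agency must meet a preponderance (weight exceeds 48): on (i) the weight is 46, ≤ 48, so (i) does not meet the standard.
  The agency does not carry Stage III.2.
The contractor prevails on this issue.
Per-issue: Issue I → contractor; Issue II → contractor; Issue III → contractor. The contractor must prevail on a majority of issues; overall, the contractor prevails.

contractor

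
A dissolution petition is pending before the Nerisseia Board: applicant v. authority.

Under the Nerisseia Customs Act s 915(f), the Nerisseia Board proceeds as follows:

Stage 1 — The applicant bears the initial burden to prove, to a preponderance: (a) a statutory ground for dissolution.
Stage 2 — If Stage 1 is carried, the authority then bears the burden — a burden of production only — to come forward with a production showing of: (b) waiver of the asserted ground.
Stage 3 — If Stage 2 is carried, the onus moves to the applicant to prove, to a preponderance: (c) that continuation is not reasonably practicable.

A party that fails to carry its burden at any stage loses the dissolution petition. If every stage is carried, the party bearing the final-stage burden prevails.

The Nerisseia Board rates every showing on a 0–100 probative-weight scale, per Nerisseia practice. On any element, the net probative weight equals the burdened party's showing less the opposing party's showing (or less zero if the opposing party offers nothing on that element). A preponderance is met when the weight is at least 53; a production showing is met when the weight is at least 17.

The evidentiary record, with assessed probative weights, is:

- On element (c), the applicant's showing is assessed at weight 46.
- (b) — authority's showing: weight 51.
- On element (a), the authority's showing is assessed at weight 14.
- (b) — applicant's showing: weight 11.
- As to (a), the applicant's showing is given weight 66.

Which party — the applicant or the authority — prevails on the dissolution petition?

At Stage 1 the applicant must meet a preponderance (weight is at least 53): on (a) the weight is 66 less the opposing 14 gives net 52, < 53, so (a) does not meet the standard.
  The applicant does not carry Stage 1.
The analysis ends at Stage 1; the authority prevails.

authority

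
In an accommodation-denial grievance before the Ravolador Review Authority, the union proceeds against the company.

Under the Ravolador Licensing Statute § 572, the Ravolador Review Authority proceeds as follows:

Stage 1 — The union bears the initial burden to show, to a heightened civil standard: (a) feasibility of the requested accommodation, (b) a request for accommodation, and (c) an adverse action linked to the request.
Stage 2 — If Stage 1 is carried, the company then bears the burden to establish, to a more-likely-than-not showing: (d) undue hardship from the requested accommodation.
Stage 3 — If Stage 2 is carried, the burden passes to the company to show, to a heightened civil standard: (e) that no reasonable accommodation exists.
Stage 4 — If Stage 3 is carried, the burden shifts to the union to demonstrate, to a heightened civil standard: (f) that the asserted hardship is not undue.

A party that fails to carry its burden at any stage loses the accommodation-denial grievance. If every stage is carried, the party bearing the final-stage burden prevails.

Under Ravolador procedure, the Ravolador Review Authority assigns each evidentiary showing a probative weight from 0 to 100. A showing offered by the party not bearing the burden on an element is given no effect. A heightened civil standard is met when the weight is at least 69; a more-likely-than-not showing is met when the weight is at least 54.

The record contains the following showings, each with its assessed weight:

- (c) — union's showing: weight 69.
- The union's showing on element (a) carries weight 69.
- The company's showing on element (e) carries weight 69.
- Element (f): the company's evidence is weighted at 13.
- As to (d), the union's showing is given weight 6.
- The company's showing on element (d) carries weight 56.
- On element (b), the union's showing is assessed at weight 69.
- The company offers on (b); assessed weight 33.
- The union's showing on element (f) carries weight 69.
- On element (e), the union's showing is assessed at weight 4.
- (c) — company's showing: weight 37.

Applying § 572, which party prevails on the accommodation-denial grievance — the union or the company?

union

Stage 1 — burden on union; standard: a heightened civil standard (weight is at least 69).
    (a): 69 ≥ 69 [met]
    (b): 69 (company's 33 disregarded) ≥ 69 [met]
    (c): 69 (company's 37 disregarded) ≥ 69 [met]
  All elements met. The burden passes to the company.
Stage 2 — burden on company; standard: a more-likely-than-not showing (weight is at least 54).
    (d): 56 (union's 6 disregarded) ≥ 54 [met]
  Stage 2 is satisfied; the company continues to bear the burden.
Stage 3 — burden on company; standard: a heightened civil standard (weight is at least 69).
    (e): 69 (union's 4 disregarded) ≥ 69 [met]
  Stage 3 is satisfied; the onus moves to the union.
Stage 4 — burden on union; standard: a heightened civil standard (weight is at least 69).
    (f): 69 (company's 13 disregarded) ≥ 69 [met]
  Stage 4 carried; the final stage is satisfied.
All stages carried — the union prevails.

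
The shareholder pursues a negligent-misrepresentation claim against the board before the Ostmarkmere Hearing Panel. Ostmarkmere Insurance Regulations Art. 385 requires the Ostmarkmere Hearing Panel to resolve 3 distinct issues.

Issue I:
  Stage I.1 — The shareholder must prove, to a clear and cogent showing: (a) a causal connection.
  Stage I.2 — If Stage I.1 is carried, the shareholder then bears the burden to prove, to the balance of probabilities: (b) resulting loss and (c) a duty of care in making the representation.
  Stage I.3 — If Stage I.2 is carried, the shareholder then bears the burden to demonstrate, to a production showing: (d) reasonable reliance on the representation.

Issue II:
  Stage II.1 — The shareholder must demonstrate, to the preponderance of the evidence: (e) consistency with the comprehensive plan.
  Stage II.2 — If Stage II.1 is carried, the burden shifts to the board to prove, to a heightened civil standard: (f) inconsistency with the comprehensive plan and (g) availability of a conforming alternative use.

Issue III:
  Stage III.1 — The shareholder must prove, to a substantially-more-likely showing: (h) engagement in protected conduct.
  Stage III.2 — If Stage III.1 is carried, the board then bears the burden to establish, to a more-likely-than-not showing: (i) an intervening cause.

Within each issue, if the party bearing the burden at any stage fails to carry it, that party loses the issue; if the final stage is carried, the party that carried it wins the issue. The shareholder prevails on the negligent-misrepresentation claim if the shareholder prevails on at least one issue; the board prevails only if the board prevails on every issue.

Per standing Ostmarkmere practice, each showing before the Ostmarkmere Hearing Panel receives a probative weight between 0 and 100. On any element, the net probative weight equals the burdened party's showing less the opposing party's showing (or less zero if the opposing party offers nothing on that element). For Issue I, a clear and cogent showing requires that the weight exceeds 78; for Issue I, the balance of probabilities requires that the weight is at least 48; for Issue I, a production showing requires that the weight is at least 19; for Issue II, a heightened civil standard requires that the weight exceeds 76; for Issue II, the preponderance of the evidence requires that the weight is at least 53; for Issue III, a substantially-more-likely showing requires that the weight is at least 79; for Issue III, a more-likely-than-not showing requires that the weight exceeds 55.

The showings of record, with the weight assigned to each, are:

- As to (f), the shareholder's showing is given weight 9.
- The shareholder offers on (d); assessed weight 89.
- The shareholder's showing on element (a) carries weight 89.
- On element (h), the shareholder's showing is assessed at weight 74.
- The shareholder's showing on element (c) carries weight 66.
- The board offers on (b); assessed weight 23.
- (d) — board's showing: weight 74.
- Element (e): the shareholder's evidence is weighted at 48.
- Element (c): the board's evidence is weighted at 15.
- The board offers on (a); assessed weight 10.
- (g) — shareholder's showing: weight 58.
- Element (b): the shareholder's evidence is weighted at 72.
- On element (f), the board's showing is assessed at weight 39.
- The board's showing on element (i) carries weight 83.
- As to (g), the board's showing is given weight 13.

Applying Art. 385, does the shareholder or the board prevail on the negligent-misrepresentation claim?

board

— Issue I —
Stage I.1 — burden on shareholder; standard: a clear and cogent showing (weight exceeds 78).
    (a): 89 − 10 = 79 > 78 [met]
  Stage I.1 is satisfied; the shareholder continues to bear the burden.
Stage I.2 — burden on shareholder; standard: the balance of probabilities (weight is at least 48).
    (b): 72 − 23 = 49 ≥ 48 [met]
    (c): 66 − 15 = 51 ≥ 48 [met]
  Stage I.2 is satisfied; the shareholder continues to bear the burden.
Stage I.3 — burden on shareholder; standard: a production showing (weight is at least 19).
    (d): 89 − 74 = 15 < 19 [not met]
  Stage I.3 not carried; the shareholder fails its burden.
So the board prevails on this issue.
— Issue II —
At Stage II.1 the shareholder must meet the preponderance of the evidence (weight is at least 53): on (e) the weight is 48, which does not reach 53, so (e) does not meet the standard.
  The shareholder does not carry Stage II.1.
The board prevails on this issue.
— Issue III —
At Stage III.1 the shareholder must meet a substantially-more-likely showing (weight is at least 79): on (h) the weight is 74, < 79, so (h) does not meet the standard.
  The shareholder does not carry Stage III.1.
The board prevails on this issue.
Per-issue: Issue I → board; Issue II → board; Issue III → board. The shareholder must prevail on at least one issue; overall, the board prevails.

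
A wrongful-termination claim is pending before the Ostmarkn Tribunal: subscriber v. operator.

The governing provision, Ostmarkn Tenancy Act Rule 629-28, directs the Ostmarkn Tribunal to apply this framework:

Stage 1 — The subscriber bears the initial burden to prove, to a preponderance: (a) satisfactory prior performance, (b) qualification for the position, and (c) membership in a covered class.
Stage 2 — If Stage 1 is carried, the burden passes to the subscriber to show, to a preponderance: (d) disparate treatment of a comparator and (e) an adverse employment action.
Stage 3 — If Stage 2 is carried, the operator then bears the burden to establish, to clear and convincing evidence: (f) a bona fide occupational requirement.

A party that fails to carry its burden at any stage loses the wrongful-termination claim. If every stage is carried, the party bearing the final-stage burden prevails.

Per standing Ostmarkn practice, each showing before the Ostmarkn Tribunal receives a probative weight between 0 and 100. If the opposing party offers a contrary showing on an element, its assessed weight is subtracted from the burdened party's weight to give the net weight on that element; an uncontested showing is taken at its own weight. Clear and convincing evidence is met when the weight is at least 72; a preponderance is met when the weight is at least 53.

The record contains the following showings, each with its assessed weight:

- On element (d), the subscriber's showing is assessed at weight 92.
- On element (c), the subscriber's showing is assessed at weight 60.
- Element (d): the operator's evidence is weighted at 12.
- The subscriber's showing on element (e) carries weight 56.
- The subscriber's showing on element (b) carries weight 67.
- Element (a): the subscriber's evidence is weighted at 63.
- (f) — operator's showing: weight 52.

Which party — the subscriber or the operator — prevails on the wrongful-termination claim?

subscriber

Stage 1 (subscriber, a preponderance, weight is at least 53): (a) 63 ≥ 53 — meets; (b) 67 ≥ 53 — meets; (c) 60 ≥ 53 — meets.
  Stage 1 is satisfied; the subscriber continues to bear the burden.
Stage 2 (subscriber, a preponderance, weight is at least 53): (d) net 92−12=80 ≥ 53 — meets; (e) 56 ≥ 53 — meets.
  Stage 2 is satisfied; the onus moves to the operator.
Stage 3 (operator, clear and convincing evidence, weight is at least 72): (f) 52 < 72 — fails.
  Stage 3 not carried; the operator fails its burden.
The subscriber prevails.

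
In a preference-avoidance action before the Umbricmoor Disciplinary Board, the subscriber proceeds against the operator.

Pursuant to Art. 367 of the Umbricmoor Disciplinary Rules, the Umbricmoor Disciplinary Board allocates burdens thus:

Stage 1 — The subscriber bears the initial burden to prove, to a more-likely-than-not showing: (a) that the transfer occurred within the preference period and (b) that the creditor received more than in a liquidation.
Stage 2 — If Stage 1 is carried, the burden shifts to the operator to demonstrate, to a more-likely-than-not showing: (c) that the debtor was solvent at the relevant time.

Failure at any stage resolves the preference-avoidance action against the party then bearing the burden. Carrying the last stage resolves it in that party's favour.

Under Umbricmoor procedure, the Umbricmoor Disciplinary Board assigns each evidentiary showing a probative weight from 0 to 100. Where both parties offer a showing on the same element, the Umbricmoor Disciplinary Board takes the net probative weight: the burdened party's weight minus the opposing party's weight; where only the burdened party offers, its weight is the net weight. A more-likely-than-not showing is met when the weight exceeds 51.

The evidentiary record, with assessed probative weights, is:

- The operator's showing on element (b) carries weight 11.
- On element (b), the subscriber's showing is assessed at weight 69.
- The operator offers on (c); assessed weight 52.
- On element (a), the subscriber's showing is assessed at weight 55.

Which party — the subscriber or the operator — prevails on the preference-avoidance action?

Stage 1 (subscriber, a more-likely-than-not showing, weight exceeds 51): (a) 55 > 51 — meets; (b) net 69−11=58 > 51 — meets.
  Stage 1 is satisfied; the onus moves to the operator.
Stage 2 (operator, a more-likely-than-not showing, weight exceeds 51): (c) 52 > 51 — meets.
  All elements met at the final stage.
Every stage carried; the operator prevails.

operator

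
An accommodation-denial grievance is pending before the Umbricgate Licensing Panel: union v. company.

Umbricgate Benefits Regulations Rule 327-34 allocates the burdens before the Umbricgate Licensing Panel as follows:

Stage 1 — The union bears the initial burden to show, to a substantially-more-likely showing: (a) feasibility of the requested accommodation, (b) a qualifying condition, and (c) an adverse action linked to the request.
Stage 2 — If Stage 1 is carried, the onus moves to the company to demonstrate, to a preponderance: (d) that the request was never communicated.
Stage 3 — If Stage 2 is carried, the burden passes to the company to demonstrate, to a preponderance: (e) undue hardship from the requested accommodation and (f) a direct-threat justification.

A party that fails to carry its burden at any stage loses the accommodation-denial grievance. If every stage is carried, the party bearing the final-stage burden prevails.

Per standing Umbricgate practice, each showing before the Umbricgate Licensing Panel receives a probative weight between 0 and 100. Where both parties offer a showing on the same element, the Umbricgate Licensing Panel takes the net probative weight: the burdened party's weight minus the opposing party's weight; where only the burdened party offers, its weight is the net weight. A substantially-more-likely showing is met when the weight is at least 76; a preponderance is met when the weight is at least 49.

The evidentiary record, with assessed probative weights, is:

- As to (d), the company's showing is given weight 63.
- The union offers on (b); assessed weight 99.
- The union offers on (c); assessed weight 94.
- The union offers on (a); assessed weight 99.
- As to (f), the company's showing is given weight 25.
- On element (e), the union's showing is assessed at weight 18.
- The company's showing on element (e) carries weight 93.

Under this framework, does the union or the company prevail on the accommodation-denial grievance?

union

Stage 1 — burden on union; standard: a substantially-more-likely showing (weight is at least 76).
    (a): 99 ≥ 76 [met]
    (b): 99 ≥ 76 [met]
    (c): 94 ≥ 76 [met]
  All elements met. The burden passes to the company.
Stage 2 — burden on company; standard: a preponderance (weight is at least 49).
    (d): 63 ≥ 49 [met]
  Stage 2 is satisfied; the company continues to bear the burden.
Stage 3 — burden on company; standard: a preponderance (weight is at least 49).
    (e): 93 − 18 = 75 ≥ 49 [met]
    (f): 25 < 49 [not met]
  Not every element is met, so the company fails to carry Stage 3.
The union prevails.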